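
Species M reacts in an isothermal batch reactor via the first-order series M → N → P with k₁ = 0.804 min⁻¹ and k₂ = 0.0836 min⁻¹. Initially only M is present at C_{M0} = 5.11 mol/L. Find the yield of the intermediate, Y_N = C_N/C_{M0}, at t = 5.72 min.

For first-order series with pure M initially, C_N(t) = k₁C_{M0}/(k₂−k₁)·(e^(−k₁t) − e^(−k₂t)).
e^(−k₁t) = e^(−0.804×5.72) = e^(−4.599) = 0.01006; e^(−k₂t) = e^(−0.4782) = 0.6199.
C_N = 0.804×5.11/(0.0836−0.804) × (0.01006−0.6199) = (-5.703)×(-0.6098) = 3.478 mol/L.
Y_N = C_N/C_{M0} = 3.478/5.11 = 0.681.

0.681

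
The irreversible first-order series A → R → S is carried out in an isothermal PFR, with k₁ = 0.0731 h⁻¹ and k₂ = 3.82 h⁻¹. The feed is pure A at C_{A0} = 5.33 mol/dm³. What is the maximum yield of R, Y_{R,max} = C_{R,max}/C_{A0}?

0.0177

At the optimum, C_{R,max}/C_{A0} = (k₁/k₂)^[k₂/(k₂−k₁)].
= (0.0731/3.82)^(3.82/(3.82−0.0731)) = (0.01914)^(1.020) = 0.01771.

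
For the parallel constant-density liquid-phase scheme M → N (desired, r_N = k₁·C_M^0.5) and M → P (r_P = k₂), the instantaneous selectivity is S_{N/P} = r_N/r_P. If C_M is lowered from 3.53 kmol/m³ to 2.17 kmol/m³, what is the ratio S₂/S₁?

S_{N/P} = (k₁/k₂)·C_M^0.5, so S₂/S₁ = (C_{M,2}/C_{M,1})^0.5.
= (2.17/3.53)^0.5 = (0.6147)^0.5 = 0.784.

0.784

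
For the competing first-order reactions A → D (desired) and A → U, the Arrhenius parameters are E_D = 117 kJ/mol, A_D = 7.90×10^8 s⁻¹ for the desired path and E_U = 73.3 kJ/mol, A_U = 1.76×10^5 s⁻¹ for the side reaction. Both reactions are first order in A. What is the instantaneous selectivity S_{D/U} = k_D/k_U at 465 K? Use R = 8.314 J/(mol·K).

With equal orders, S_{D/U} = k_D/k_U = (A_D/A_U)·exp[(E_U−E_D)/(RT)].
(E_U−E_D)/(RT) = (73.3−117)×10³/(8.314×465) = -43700/3866 = -11.30.
k_D/k_U = (7.90×10^8/1.76×10^5)·exp(-11.30) = 4489 × 1.233×10^-5 = 0.0553.

0.0553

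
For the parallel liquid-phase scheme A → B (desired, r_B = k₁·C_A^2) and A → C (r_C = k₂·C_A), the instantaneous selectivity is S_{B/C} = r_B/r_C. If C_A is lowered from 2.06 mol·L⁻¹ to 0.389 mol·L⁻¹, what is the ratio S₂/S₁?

0.189

S_{B/C} = (k₁/k₂)·C_A, so S₂/S₁ = (C_{A,2}/C_{A,1}).
= 0.389/2.06 = 0.189.
Selectivity toward B falls as C_A falls — high-concentration operation is favoured.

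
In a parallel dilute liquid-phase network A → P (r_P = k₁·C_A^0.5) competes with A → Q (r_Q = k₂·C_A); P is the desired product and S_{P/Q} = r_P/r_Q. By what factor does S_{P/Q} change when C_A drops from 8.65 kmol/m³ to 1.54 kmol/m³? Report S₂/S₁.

2.37

S_{P/Q} = (k₁/k₂)·C_A^-0.5, so S₂/S₁ = (C_{A,2}/C_{A,1})^-0.5.
= (1.54/8.65)^(-0.5) = (0.1780)^(-0.5) = 2.37.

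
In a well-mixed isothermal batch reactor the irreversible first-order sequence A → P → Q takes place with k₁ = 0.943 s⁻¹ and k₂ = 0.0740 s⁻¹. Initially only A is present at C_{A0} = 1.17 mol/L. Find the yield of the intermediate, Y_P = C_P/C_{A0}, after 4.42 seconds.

The intermediate concentration in a first-order A→B→C sequence is C_P = k₁C_{A0}(e^(−k₁t) − e^(−k₂t))/(k₂−k₁).
e^(−k₁t) = e^(−0.943×4.42) = e^(−4.168) = 0.01548; e^(−k₂t) = e^(−0.3271) = 0.7210.
C_P = 0.943×1.17/(0.0740−0.943) × (0.01548−0.7210) = (-1.270)×(-0.7055) = 0.8958 mol/L.
Y_P = C_P/C_{A0} = 0.8958/1.17 = 0.766.

0.766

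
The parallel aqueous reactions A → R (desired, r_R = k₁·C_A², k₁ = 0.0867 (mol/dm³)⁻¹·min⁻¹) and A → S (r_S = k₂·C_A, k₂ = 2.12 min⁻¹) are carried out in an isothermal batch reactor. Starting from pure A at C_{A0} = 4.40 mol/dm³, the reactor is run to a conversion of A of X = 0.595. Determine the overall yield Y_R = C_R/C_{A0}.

C_A = C_{A0}(1−X) = 1.782 mol/dm³.
Along a PFR/batch, dC_S/dC_A = −r_S/(r_R+r_S) = −k₂/(k₂+k₁·C_A).
Integrating from C_{A0} to C_A: C_S = (2.12/0.0867)·ln[(2.12+0.0867·4.40)/(2.12+0.0867·1.78)] = 24.45·ln(2.501/2.274) = 2.326 mol/dm³.
Then C_R = (C_{A0}−C_A) − C_S = 2.618 − 2.326 = 0.2921 mol/dm³.
Y_R = C_R/C_{A0} = 0.2921/4.40 = 0.0664.

0.0664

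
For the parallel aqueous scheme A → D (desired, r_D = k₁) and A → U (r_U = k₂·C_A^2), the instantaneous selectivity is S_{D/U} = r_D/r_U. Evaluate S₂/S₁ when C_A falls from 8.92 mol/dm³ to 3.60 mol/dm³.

S_{D/U} = (k₁/k₂)·C_A^-2, so S₂/S₁ = (C_{A,2}/C_{A,1})^-2.
= (3.60/8.92)^(-2) = (0.4036)^(-2) = 6.14.
Selectivity toward D rises as C_A falls — low-concentration operation is favoured.

6.14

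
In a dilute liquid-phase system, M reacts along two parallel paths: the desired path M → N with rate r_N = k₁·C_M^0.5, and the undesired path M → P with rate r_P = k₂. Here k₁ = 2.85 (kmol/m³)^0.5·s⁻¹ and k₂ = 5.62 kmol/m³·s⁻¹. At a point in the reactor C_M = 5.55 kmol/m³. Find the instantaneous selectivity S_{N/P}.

1.19

S_{N/P} = r_N/r_P = (k₁·C_M^0.5)/(k₂) = (k₁/k₂)·C_M^0.5.
= (2.85×5.550^0.5) / (5.62) = 6.714/5.620 = 1.19.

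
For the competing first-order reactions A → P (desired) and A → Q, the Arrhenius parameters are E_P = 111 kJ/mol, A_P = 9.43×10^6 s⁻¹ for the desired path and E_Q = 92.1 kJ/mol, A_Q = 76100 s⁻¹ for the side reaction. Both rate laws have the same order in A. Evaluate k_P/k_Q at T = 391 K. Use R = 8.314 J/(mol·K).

0.370

Since both paths have the same order in A, the concentration cancels and S_{P/Q} = k_P/k_Q = (A_P/A_Q)·exp[(E_Q−E_P)/(RT)].
(E_Q−E_P)/(RT) = (92.1−111)×10³/(8.314×391) = -18900/3251 = -5.814.
k_P/k_Q = (9.43×10^6/76100)·exp(-5.814) = 123.9 × 0.002985 = 0.370.
Since E_P > E_Q, raising the temperature improves selectivity toward P.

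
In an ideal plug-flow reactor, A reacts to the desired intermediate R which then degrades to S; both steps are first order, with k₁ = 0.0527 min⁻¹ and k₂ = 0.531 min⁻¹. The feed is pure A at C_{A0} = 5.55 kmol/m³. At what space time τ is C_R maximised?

Setting dC_R/dτ = 0 gives τ_opt = ln(k₂/k₁)/(k₂−k₁).
= ln(0.531/0.0527)/(0.531−0.0527) = ln(10.08)/0.4783 = 2.310/0.4783 = 4.83 min.

4.83 min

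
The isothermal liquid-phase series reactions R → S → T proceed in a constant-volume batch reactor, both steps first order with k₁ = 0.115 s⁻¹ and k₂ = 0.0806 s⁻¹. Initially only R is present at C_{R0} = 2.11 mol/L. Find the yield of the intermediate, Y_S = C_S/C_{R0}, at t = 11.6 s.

The intermediate concentration in a first-order A→B→C sequence is C_S = k₁C_{R0}(e^(−k₁t) − e^(−k₂t))/(k₂−k₁).
e^(−k₁t) = e^(−0.115×11.6) = e^(−1.334) = 0.2634; e^(−k₂t) = e^(−0.9350) = 0.3926.
C_S = 0.115×2.11/(0.0806−0.115) × (0.2634−0.3926) = (-7.054)×(-0.1292) = 0.9112 mol/L.
Y_S = C_S/C_{R0} = 0.9112/2.11 = 0.432.

0.432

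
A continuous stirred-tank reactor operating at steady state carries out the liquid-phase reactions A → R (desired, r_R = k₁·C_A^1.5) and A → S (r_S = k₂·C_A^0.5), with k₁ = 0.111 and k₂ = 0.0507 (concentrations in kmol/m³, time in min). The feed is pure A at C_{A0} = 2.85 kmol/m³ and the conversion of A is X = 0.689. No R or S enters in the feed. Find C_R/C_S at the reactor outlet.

Exit C_A = C_{A0}(1−X) = 2.85×0.311 = 0.8864 kmol/m³.
In a CSTR the entire volume is at exit conditions, so r_R = 0.111×0.8864^1.5 = 0.09263 and r_S = 0.0507×0.8864^0.5 = 0.04773.
Overall selectivity = C_R/C_S = r_Rτ/(r_Sτ) = r_R/r_S = 1.94.

1.94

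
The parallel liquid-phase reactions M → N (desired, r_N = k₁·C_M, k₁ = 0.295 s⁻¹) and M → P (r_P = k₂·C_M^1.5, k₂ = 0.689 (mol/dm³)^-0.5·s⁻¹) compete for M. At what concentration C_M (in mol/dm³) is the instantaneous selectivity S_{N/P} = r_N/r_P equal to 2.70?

0.0251 mol/dm³

S_{N/P} = (k₁/k₂)·C_M^-0.5 ⇒ C_M = (S·k₂/k₁)^(-2).
= (2.70×0.689/0.295)^(-2) = (6.306)^(-2) = 0.0251 mol/dm³.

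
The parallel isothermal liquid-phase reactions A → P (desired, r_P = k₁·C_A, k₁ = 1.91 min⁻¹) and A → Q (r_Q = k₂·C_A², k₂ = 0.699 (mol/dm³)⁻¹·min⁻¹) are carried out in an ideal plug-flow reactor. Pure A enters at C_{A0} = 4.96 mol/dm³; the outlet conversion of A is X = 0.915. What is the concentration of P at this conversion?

2.44 mol/dm³

C_A = C_{A0}(1−X) = 0.4216 mol/dm³.
Along a PFR/batch, dC_P/dC_A = −r_P/(r_P+r_Q) = −k₁/(k₁+k₂·C_A).
Integrating from C_{A0} to C_A: C_P = (1.91/0.699)·ln[(1.91+0.699·4.96)/(1.91+0.699·0.422)] = 2.732·ln(5.377/2.205) = 2.436 mol/dm³.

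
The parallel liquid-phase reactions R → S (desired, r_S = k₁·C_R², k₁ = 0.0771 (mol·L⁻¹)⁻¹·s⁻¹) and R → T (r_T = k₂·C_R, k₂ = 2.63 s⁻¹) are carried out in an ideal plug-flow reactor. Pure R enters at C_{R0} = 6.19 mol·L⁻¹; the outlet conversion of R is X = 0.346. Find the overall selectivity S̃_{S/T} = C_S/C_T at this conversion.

C_R = C_{R0}(1−X) = 4.048 mol·L⁻¹.
Along a PFR/batch, dC_T/dC_R = −r_T/(r_S+r_T) = −k₂/(k₂+k₁·C_R).
Integrating from C_{R0} to C_R: C_T = (2.63/0.0771)·ln[(2.63+0.0771·6.19)/(2.63+0.0771·4.05)] = 34.11·ln(3.107/2.942) = 1.863 mol·L⁻¹.
Then C_S = (C_{R0}−C_R) − C_T = 2.142 − 1.863 = 0.2790 mol·L⁻¹.
S̃_{S/T} = C_S/C_T = 0.2790/1.863 = 0.150.

0.150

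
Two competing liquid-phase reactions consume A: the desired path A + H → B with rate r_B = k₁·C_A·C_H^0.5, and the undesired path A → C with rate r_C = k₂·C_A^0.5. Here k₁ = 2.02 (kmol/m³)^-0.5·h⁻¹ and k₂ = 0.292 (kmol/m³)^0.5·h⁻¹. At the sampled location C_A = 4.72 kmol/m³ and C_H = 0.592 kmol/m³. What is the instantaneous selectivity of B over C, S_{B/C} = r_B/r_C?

S_{B/C} = r_B/r_C = (k₁·C_A·C_H^0.5)/(k₂·C_A^0.5) = (k₁/k₂)·C_A^0.5·C_H^0.5.
= (2.02×4.720×0.5920^0.5) / (0.292×4.720^0.5) = 7.336/0.6344 = 11.6.

11.6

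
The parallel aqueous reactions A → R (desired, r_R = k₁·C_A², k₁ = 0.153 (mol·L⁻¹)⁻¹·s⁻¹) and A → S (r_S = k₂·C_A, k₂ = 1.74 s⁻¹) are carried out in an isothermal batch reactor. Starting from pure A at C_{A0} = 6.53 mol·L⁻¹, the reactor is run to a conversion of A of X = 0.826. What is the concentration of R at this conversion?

C_A = C_{A0}(1−X) = 1.136 mol·L⁻¹.
Along a PFR/batch, dC_S/dC_A = −r_S/(r_R+r_S) = −k₂/(k₂+k₁·C_A).
Integrating from C_{A0} to C_A: C_S = (1.74/0.153)·ln[(1.74+0.153·6.53)/(1.74+0.153·1.14)] = 11.37·ln(2.739/1.914) = 4.077 mol·L⁻¹.
Then C_R = (C_{A0}−C_A) − C_S = 5.394 − 4.077 = 1.317 mol·L⁻¹.

1.32 mol·L⁻¹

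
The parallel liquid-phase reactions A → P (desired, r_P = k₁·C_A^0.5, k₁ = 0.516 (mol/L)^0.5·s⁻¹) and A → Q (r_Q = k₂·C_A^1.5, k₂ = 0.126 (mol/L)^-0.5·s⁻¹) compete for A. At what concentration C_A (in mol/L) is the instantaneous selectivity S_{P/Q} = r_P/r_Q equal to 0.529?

7.74 mol/L

S_{P/Q} = (k₁/k₂)·C_A⁻¹ ⇒ C_A = (S·k₂/k₁)^(-1).
= (0.529×0.126/0.516)^(-1) = (0.1292)^(-1) = 7.74 mol/L.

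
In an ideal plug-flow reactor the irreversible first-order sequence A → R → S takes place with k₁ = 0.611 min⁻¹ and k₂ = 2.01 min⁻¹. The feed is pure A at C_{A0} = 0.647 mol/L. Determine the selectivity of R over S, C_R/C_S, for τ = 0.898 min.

For first-order series with pure A initially, C_R(τ) = k₁C_{A0}/(k₂−k₁)·(e^(−k₁τ) − e^(−k₂τ)).
e^(−k₁τ) = e^(−0.611×0.898) = e^(−0.5487) = 0.5777; e^(−k₂τ) = e^(−1.805) = 0.1645.
C_R = 0.611×0.647/(2.01−0.611) × (0.5777−0.1645) = 0.2826×0.4132 = 0.1168 mol/L.
C_A = C_{A0}e^(−k₁τ) = 0.3738 mol/L, so C_S = C_{A0}−C_A−C_R = 0.1565 mol/L; C_R/C_S = 0.746.

0.746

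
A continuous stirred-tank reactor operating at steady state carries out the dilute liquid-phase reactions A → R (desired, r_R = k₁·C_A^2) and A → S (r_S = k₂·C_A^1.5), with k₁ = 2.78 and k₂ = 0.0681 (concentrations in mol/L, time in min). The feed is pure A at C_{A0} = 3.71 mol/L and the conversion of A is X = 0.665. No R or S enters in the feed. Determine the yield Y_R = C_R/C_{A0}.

0.651

Exit C_A = C_{A0}(1−X) = 3.71×0.335 = 1.243 mol/L.
In a CSTR the entire volume is at exit conditions, so r_R = 2.78×1.243^2 = 4.294 and r_S = 0.0681×1.243^1.5 = 0.09436.
Fraction of consumed A going to R: r_R/(r_R+r_S) = 0.9785.
C_R = 0.9785·C_{A0}·X = 0.9785×3.71×0.665 = 2.41 mol/L; Y_R = C_R/C_{A0} = 0.651.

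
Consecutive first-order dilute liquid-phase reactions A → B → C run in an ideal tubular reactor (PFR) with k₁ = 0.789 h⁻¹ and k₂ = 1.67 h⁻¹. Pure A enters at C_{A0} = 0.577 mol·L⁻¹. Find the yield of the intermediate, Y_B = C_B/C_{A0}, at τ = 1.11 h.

0.233

The intermediate concentration in a first-order A→B→C sequence is C_B = k₁C_{A0}(e^(−k₁τ) − e^(−k₂τ))/(k₂−k₁).
e^(−k₁τ) = e^(−0.789×1.11) = e^(−0.8758) = 0.4165; e^(−k₂τ) = e^(−1.854) = 0.1567.
C_B = 0.789×0.577/(1.67−0.789) × (0.4165−0.1567) = 0.5167×0.2599 = 0.1343 mol·L⁻¹.
Y_B = C_B/C_{A0} = 0.1343/0.577 = 0.233.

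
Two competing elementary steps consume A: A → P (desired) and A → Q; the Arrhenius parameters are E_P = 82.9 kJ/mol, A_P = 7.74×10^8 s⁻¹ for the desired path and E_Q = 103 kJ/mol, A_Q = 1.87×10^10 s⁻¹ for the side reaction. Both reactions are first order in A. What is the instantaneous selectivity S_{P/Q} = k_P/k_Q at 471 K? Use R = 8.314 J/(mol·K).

k_P/k_Q = (A_P/A_Q)·exp[−(E_P−E_Q)/(RT)] = (A_P/A_Q)·exp[(E_Q−E_P)/(RT)].
(E_Q−E_P)/(RT) = (103−82.9)×10³/(8.314×471) = 20100/3916 = 5.133.
k_P/k_Q = (7.74×10^8/1.87×10^10)·exp(5.133) = 0.04139 × 169.5 = 7.02.

7.02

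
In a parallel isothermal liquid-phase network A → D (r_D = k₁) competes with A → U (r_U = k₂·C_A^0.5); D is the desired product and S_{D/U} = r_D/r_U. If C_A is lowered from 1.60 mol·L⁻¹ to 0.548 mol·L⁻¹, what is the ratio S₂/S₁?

1.71

S_{D/U} = (k₁/k₂)·C_A^-0.5, so S₂/S₁ = (C_{A,2}/C_{A,1})^-0.5.
= (0.548/1.60)^(-0.5) = (0.3425)^(-0.5) = 1.71.
Selectivity toward D rises as C_A falls — low-concentration operation is favoured.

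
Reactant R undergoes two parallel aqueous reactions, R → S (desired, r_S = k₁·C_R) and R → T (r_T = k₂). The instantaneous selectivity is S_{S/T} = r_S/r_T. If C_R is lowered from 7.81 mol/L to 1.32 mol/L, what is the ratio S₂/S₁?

S_{S/T} = (k₁/k₂)·C_R, so S₂/S₁ = (C_{R,2}/C_{R,1}).
= 1.32/7.81 = 0.169.

0.169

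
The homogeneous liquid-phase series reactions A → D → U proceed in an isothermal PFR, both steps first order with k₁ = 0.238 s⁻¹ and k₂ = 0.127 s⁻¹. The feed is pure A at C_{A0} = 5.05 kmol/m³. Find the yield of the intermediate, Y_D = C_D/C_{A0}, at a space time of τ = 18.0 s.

0.188

For first-order series with pure A initially, C_D(τ) = k₁C_{A0}/(k₂−k₁)·(e^(−k₁τ) − e^(−k₂τ)).
e^(−k₁τ) = e^(−0.238×18.0) = e^(−4.284) = 0.01379; e^(−k₂τ) = e^(−2.286) = 0.1017.
C_D = 0.238×5.05/(0.127−0.238) × (0.01379−0.1017) = (-10.83)×(-0.08788) = 0.9516 kmol/m³.
Y_D = C_D/C_{A0} = 0.9516/5.05 = 0.188.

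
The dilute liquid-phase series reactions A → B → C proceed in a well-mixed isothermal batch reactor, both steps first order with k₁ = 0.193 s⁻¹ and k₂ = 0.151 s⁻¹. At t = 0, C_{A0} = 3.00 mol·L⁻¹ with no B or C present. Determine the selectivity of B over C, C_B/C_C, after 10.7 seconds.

0.609

Solving the coupled first-order balances gives C_B(t) = [k₁/(k₂−k₁)]·C_{A0}·(e^(−k₁t) − e^(−k₂t)).
e^(−k₁t) = e^(−0.193×10.7) = e^(−2.065) = 0.1268; e^(−k₂t) = e^(−1.616) = 0.1988.
C_B = 0.193×3.00/(0.151−0.193) × (0.1268−0.1988) = (-13.79)×(-0.07195) = 0.9918 mol·L⁻¹.
C_A = C_{A0}e^(−k₁t) = 0.3804 mol·L⁻¹, so C_C = C_{A0}−C_A−C_B = 1.628 mol·L⁻¹; C_B/C_C = 0.609.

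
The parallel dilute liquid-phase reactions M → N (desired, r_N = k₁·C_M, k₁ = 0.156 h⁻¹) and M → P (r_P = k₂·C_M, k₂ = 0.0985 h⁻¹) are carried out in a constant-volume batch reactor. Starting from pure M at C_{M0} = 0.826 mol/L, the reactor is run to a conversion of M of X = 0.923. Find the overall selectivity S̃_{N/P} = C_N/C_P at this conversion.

C_M = C_{M0}(1−X) = 0.06360 mol/L.
Both paths are first order in M, so the instantaneous fraction to N is constant: dC_N/d(−C_M) = k₁/(k₁+k₂) = 0.6130.
C_N = 0.6130·(C_{M0}−C_M) = 0.6130×0.7624 = 0.467 mol/L.
C_P = (C_{M0}−C_M)−C_N = 0.2951 mol/L; S̃_{N/P} = 0.4673/0.2951 = 1.58.

1.58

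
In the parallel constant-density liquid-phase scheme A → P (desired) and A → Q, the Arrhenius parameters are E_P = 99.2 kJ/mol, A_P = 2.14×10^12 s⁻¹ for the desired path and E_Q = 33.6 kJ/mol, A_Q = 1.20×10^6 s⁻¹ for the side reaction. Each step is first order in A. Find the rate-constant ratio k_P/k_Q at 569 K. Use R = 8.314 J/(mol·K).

1.69

Since both paths have the same order in A, the concentration cancels and S_{P/Q} = k_P/k_Q = (A_P/A_Q)·exp[(E_Q−E_P)/(RT)].
(E_Q−E_P)/(RT) = (33.6−99.2)×10³/(8.314×569) = -65600/4731 = -13.87.
k_P/k_Q = (2.14×10^12/1.20×10^6)·exp(-13.87) = 1.783×10^6 × 9.498×10^-7 = 1.69.
Since E_P > E_Q, raising the temperature improves selectivity toward P.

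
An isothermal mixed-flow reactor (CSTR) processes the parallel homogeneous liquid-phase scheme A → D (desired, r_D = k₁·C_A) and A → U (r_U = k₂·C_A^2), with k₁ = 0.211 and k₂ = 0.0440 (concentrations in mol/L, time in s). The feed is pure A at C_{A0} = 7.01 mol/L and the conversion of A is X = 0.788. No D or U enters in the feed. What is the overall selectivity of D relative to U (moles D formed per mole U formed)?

3.23

Exit C_A = C_{A0}(1−X) = 7.01×0.212 = 1.486 mol/L.
In a CSTR the entire volume is at exit conditions, so r_D = 0.211×1.486 = 0.3136 and r_U = 0.0440×1.486^2 = 0.09718.
Overall selectivity = C_D/C_U = r_Dτ/(r_Uτ) = r_D/r_U = 3.23.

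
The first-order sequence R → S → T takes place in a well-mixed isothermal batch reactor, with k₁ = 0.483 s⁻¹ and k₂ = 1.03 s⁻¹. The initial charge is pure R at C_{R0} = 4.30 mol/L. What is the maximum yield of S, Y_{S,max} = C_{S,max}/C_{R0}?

0.240

Evaluating C_S at t_opt = ln(k₂/k₁)/(k₂−k₁) gives C_{S,max}/C_{R0} = (k₁/k₂)^[k₂/(k₂−k₁)].
= (0.483/1.03)^(1.03/(1.03−0.483)) = (0.4689)^(1.883) = 0.2403.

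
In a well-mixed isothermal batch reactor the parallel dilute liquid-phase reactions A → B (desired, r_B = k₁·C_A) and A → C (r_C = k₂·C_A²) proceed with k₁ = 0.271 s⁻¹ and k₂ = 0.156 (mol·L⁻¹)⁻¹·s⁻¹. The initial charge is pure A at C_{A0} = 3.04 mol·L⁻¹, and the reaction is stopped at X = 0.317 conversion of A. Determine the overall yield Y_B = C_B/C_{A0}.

C_A = C_{A0}(1−X) = 2.076 mol·L⁻¹.
Along a PFR/batch, dC_B/dC_A = −r_B/(r_B+r_C) = −k₁/(k₁+k₂·C_A).
Integrating from C_{A0} to C_A: C_B = (0.271/0.156)·ln[(0.271+0.156·3.04)/(0.271+0.156·2.08)] = 1.737·ln(0.7452/0.5949) = 0.3914 mol·L⁻¹.
Y_B = C_B/C_{A0} = 0.3914/3.04 = 0.129.

0.129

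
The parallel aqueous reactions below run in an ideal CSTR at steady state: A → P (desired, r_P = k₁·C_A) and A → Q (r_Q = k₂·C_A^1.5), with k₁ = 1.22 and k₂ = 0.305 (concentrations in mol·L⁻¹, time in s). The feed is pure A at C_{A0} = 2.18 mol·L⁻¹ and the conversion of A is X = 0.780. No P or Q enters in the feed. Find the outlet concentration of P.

Exit C_A = C_{A0}(1−X) = 2.18×0.220 = 0.4796 mol·L⁻¹.
In a CSTR the entire volume is at exit conditions, so r_P = 1.22×0.4796 = 0.5851 and r_Q = 0.305×0.4796^1.5 = 0.1013.
Fraction of consumed A going to P: r_P/(r_P+r_Q) = 0.8524.
C_P = 0.8524·C_{A0}·X = 0.8524×2.18×0.780 = 1.45 mol·L⁻¹.

1.45 mol·L⁻¹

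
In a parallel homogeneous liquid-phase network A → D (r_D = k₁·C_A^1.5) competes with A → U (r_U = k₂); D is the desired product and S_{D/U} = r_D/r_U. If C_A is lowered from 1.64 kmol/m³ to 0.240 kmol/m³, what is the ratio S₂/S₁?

0.0560

S_{D/U} = (k₁/k₂)·C_A^1.5, so S₂/S₁ = (C_{A,2}/C_{A,1})^1.5.
= (0.240/1.64)^1.5 = (0.1463)^1.5 = 0.0560.
Selectivity toward D falls as C_A falls — high-concentration operation is favoured.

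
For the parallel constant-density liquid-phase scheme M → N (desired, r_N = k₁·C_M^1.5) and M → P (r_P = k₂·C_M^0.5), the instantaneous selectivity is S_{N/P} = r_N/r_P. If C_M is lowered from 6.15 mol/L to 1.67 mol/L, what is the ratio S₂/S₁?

0.272

S_{N/P} = (k₁/k₂)·C_M, so S₂/S₁ = (C_{M,2}/C_{M,1}).
= 1.67/6.15 = 0.272.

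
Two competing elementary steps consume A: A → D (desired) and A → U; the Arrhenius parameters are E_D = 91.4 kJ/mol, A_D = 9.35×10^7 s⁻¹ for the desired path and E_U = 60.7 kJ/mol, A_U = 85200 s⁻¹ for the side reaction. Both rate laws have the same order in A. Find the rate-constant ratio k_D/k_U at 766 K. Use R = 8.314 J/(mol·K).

Since both paths have the same order in A, the concentration cancels and S_{D/U} = k_D/k_U = (A_D/A_U)·exp[(E_U−E_D)/(RT)].
(E_U−E_D)/(RT) = (60.7−91.4)×10³/(8.314×766) = -30700/6369 = -4.821.
k_D/k_U = (9.35×10^7/85200)·exp(-4.821) = 1097 × 0.008062 = 8.85.

8.85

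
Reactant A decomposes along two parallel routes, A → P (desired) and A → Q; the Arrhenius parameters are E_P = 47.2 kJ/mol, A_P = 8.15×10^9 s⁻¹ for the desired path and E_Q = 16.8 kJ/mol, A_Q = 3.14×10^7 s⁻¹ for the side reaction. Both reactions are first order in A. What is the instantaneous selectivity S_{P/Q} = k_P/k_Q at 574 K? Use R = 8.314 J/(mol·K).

k_P/k_Q = (A_P/A_Q)·exp[−(E_P−E_Q)/(RT)] = (A_P/A_Q)·exp[(E_Q−E_P)/(RT)].
(E_Q−E_P)/(RT) = (16.8−47.2)×10³/(8.314×574) = -30400/4772 = -6.370.
k_P/k_Q = (8.15×10^9/3.14×10^7)·exp(-6.370) = 259.6 × 0.001712 = 0.444.

0.444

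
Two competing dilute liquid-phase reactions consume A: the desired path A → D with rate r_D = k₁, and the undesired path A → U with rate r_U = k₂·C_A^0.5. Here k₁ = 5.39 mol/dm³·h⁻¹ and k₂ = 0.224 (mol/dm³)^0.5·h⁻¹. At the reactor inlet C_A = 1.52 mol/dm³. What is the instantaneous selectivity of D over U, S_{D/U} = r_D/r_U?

19.5

S_{D/U} = r_D/r_U = (k₁)/(k₂·C_A^0.5) = (k₁/k₂)·C_A^-0.5.
= (5.39) / (0.224×1.520^0.5) = 5.390/0.2762 = 19.5.
The undesired path is higher order in A, so low C_A (CSTR or dilute feed) favours D.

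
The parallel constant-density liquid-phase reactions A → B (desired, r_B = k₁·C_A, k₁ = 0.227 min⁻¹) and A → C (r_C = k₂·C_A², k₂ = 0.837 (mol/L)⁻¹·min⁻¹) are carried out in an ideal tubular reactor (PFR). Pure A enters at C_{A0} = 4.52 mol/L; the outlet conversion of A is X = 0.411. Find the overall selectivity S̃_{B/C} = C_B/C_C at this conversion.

0.0771

C_A = C_{A0}(1−X) = 2.662 mol/L.
Along a PFR/batch, dC_B/dC_A = −r_B/(r_B+r_C) = −k₁/(k₁+k₂·C_A).
Integrating from C_{A0} to C_A: C_B = (0.227/0.837)·ln[(0.227+0.837·4.52)/(0.227+0.837·2.66)] = 0.2712·ln(4.010/2.455) = 0.1331 mol/L.
C_C = (C_{A0}−C_A)−C_B = 1.725 mol/L; S̃_{B/C} = 0.1331/1.725 = 0.0771.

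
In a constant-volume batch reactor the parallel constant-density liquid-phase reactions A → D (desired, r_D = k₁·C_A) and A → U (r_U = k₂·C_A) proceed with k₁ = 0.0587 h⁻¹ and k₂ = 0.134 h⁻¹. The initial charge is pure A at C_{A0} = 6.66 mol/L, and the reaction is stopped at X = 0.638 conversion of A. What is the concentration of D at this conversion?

1.29 mol/L

C_A = C_{A0}(1−X) = 2.411 mol/L.
Both paths are first order in A, so the instantaneous fraction to D is constant: dC_D/d(−C_A) = k₁/(k₁+k₂) = 0.3046.
C_D = 0.3046·(C_{A0}−C_A) = 0.3046×4.249 = 1.29 mol/L.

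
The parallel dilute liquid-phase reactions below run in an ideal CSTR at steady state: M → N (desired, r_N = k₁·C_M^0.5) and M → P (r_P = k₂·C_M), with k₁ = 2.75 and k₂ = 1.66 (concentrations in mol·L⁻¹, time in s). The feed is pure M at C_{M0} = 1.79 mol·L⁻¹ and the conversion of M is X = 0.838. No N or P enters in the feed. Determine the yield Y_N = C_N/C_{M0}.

Exit C_M = C_{M0}(1−X) = 1.79×0.162 = 0.2900 mol·L⁻¹.
A CSTR operates uniformly at the exit composition, giving r_N = 1.481 and r_P = 0.4814 (each k·C_M^n at C_M = 0.2900).
Fraction of consumed M going to N: r_N/(r_N+r_P) = 0.7547.
C_N = 0.7547·C_{M0}·X = 0.7547×1.79×0.838 = 1.13 mol·L⁻¹; Y_N = C_N/C_{M0} = 0.632.

0.632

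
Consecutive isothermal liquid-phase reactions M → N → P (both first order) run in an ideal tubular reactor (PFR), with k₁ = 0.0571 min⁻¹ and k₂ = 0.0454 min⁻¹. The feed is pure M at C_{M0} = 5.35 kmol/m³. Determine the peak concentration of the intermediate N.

2.20 kmol/m³

At the optimum, C_{N,max}/C_{M0} = (k₁/k₂)^[k₂/(k₂−k₁)].
= (0.0571/0.0454)^(0.0454/(0.0454−0.0571)) = (1.258)^(-3.880) = 0.4108.
C_{N,max} = 0.4108×5.35 = 2.20 kmol/m³.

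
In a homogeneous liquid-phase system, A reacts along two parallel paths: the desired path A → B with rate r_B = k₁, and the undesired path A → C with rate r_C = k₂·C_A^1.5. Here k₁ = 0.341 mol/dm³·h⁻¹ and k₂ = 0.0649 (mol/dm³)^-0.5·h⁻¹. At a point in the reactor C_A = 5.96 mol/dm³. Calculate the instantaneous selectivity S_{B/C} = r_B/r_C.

0.361

S_{B/C} = r_B/r_C = (k₁)/(k₂·C_A^1.5) = (k₁/k₂)·C_A^-1.5.
= (0.341) / (0.0649×5.960^1.5) = 0.3410/0.9443 = 0.361.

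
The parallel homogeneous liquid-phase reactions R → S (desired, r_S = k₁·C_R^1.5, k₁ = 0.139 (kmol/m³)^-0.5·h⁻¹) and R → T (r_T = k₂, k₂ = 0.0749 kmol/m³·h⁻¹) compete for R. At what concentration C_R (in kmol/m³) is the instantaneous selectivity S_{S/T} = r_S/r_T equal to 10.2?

3.11 kmol/m³

S_{S/T} = (k₁/k₂)·C_R^1.5 ⇒ C_R = (S·k₂/k₁)^(1/1.5).
= (10.2×0.0749/0.139)^(0.6667) = (5.496)^(0.6667) = 3.11 kmol/m³.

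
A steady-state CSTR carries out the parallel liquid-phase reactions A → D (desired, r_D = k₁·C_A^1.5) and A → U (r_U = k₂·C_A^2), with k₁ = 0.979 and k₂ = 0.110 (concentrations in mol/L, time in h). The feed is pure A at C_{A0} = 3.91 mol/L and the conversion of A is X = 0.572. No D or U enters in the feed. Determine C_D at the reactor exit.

1.95 mol/L

Exit C_A = C_{A0}(1−X) = 3.91×0.428 = 1.673 mol/L.
Rates in a CSTR are evaluated at the outlet concentration: r_D = 0.979×1.673^1.5 = 2.119, r_U = 0.110×1.673^2 = 0.3081.
Fraction of consumed A going to D: r_D/(r_D+r_U) = 0.8731.
C_D = 0.8731·C_{A0}·X = 0.8731×3.91×0.572 = 1.95 mol/L.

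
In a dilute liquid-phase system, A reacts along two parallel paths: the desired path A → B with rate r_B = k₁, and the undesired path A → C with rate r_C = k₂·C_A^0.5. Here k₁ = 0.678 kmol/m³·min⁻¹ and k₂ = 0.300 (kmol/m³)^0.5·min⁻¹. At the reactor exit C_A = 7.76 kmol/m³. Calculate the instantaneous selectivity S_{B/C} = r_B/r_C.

S_{B/C} = r_B/r_C = (k₁)/(k₂·C_A^0.5) = (k₁/k₂)·C_A^-0.5.
= (0.678) / (0.300×7.760^0.5) = 0.6780/0.8357 = 0.811.
The undesired path is higher order in A, so low C_A (CSTR or dilute feed) favours B.

0.811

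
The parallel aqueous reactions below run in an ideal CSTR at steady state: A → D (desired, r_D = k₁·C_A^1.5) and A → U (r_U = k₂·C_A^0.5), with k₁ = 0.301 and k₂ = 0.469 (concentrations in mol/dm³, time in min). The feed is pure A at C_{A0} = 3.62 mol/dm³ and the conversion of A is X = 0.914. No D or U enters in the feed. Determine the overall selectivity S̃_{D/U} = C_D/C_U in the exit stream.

0.200

Exit C_A = C_{A0}(1−X) = 3.62×0.0860 = 0.3113 mol/dm³.
In a CSTR the entire volume is at exit conditions, so r_D = 0.301×0.3113^1.5 = 0.05228 and r_U = 0.469×0.3113^0.5 = 0.2617.
Overall selectivity = C_D/C_U = r_Dτ/(r_Uτ) = r_D/r_U = 0.200.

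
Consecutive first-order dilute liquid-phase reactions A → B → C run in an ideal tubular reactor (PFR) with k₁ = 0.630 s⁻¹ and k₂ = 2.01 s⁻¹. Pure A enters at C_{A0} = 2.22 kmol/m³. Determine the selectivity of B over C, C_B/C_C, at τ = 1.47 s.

The intermediate concentration in a first-order A→B→C sequence is C_B = k₁C_{A0}(e^(−k₁τ) − e^(−k₂τ))/(k₂−k₁).
e^(−k₁τ) = e^(−0.630×1.47) = e^(−0.9261) = 0.3961; e^(−k₂τ) = e^(−2.955) = 0.05209.
C_B = 0.630×2.22/(2.01−0.630) × (0.3961−0.05209) = 1.013×0.3440 = 0.3486 kmol/m³.
C_A = C_{A0}e^(−k₁τ) = 0.8793 kmol/m³, so C_C = C_{A0}−C_A−C_B = 0.9920 kmol/m³; C_B/C_C = 0.351.

0.351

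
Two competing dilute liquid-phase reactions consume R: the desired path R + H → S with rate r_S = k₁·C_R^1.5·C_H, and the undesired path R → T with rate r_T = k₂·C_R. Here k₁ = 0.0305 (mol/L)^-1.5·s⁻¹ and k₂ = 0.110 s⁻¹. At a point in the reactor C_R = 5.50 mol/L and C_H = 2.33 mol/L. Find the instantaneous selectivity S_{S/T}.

1.52

S_{S/T} = r_S/r_T = (k₁·C_R^1.5·C_H)/(k₂·C_R) = (k₁/k₂)·C_R^0.5·C_H.
= (0.0305×5.500^1.5×2.330) / (0.110×5.500) = 0.9166/0.6050 = 1.52.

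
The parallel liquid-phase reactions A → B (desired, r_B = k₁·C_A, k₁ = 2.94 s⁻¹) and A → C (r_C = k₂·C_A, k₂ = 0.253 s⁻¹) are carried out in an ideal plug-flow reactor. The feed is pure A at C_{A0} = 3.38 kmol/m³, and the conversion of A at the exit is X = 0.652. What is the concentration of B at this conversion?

C_A = C_{A0}(1−X) = 1.176 kmol/m³.
Both paths are first order in A, so the instantaneous fraction to B is constant: dC_B/d(−C_A) = k₁/(k₁+k₂) = 0.9208.
C_B = 0.9208·(C_{A0}−C_A) = 0.9208×2.204 = 2.03 kmol/m³.

2.03 kmol/m³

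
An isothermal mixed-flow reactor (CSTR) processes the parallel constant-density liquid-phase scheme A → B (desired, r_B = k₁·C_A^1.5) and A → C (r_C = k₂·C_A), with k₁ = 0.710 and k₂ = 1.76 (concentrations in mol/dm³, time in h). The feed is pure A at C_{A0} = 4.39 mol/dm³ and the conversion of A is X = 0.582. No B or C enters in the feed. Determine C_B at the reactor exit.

0.903 mol/dm³

Exit C_A = C_{A0}(1−X) = 4.39×0.418 = 1.835 mol/dm³.
Rates in a CSTR are evaluated at the outlet concentration: r_B = 0.710×1.835^1.5 = 1.765, r_C = 1.76×1.835 = 3.230.
Fraction of consumed A going to B: r_B/(r_B+r_C) = 0.3534.
C_B = 0.3534·C_{A0}·X = 0.3534×4.39×0.582 = 0.903 mol/dm³.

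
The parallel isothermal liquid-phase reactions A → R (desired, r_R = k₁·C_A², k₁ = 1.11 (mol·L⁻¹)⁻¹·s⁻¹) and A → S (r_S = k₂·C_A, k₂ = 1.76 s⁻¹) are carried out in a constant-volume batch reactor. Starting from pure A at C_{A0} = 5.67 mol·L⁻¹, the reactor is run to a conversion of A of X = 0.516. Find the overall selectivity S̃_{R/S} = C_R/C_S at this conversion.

2.57

C_A = C_{A0}(1−X) = 2.744 mol·L⁻¹.
Along a PFR/batch, dC_S/dC_A = −r_S/(r_R+r_S) = −k₂/(k₂+k₁·C_A).
Integrating from C_{A0} to C_A: C_S = (1.76/1.11)·ln[(1.76+1.11·5.67)/(1.76+1.11·2.74)] = 1.586·ln(8.054/4.806) = 0.8185 mol·L⁻¹.
Then C_R = (C_{A0}−C_A) − C_S = 2.926 − 0.8185 = 2.107 mol·L⁻¹.
S̃_{R/S} = C_R/C_S = 2.107/0.8185 = 2.57.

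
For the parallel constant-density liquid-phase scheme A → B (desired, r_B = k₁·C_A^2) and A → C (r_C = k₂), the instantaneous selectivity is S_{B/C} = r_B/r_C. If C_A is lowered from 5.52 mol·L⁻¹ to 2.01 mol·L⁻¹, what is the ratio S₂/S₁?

S_{B/C} = (k₁/k₂)·C_A^2, so S₂/S₁ = (C_{A,2}/C_{A,1})^2.
= (2.01/5.52)^2 = (0.3641)^2 = 0.133.

0.133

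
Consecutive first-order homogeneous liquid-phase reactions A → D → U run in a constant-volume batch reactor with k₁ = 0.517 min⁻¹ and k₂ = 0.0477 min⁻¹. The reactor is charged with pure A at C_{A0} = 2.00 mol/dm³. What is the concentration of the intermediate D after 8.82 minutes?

1.42 mol/dm³

The intermediate concentration in a first-order A→B→C sequence is C_D = k₁C_{A0}(e^(−k₁t) − e^(−k₂t))/(k₂−k₁).
e^(−k₁t) = e^(−0.517×8.82) = e^(−4.560) = 0.01046; e^(−k₂t) = e^(−0.4207) = 0.6566.
C_D = 0.517×2.00/(0.0477−0.517) × (0.01046−0.6566) = (-2.203)×(-0.6461) = 1.424 mol/dm³.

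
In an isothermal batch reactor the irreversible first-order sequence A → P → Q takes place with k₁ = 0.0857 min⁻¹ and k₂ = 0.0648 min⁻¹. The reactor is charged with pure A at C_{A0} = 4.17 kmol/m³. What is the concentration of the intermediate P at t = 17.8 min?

1.68 kmol/m³

For first-order series with pure A initially, C_P(t) = k₁C_{A0}/(k₂−k₁)·(e^(−k₁t) − e^(−k₂t)).
e^(−k₁t) = e^(−0.0857×17.8) = e^(−1.525) = 0.2175; e^(−k₂t) = e^(−1.153) = 0.3155.
C_P = 0.0857×4.17/(0.0648−0.0857) × (0.2175−0.3155) = (-17.10)×(-0.09803) = 1.676 kmol/m³.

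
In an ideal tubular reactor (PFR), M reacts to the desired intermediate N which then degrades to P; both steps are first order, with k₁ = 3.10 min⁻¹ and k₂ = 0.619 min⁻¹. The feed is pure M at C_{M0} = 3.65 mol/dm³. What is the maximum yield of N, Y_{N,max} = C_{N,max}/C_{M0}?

0.669

For a first-order series the maximum intermediate yield is C_{N,max}/C_{M0} = (k₁/k₂)^[k₂/(k₂−k₁)].
= (3.10/0.619)^(0.619/(0.619−3.10)) = (5.008)^(-0.2495) = 0.6690.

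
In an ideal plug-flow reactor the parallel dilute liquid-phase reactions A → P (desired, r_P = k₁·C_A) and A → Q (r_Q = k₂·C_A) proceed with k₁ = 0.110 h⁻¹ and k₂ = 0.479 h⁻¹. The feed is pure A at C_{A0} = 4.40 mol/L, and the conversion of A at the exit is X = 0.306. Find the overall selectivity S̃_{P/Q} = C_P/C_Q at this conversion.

C_A = C_{A0}(1−X) = 3.054 mol/L.
Both paths are first order in A, so the instantaneous fraction to P is constant: dC_P/d(−C_A) = k₁/(k₁+k₂) = 0.1868.
C_P = 0.1868·(C_{A0}−C_A) = 0.1868×1.346 = 0.251 mol/L.
C_Q = (C_{A0}−C_A)−C_P = 1.095 mol/L; S̃_{P/Q} = 0.2514/1.095 = 0.230.

0.230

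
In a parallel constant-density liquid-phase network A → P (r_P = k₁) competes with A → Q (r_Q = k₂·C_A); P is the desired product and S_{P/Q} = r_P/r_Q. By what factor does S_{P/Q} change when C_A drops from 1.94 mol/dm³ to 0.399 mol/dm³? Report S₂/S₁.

S_{P/Q} = (k₁/k₂)·C_A⁻¹, so S₂/S₁ = (C_{A,2}/C_{A,1})⁻¹.
= 1.94/0.399 = 4.86.
Selectivity toward P rises as C_A falls — low-concentration operation is favoured.

4.86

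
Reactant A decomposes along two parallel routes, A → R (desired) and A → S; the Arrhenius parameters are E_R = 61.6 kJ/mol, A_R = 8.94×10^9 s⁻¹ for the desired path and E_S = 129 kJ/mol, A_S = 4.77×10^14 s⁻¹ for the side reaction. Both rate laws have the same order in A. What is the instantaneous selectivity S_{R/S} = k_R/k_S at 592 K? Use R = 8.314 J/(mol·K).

Since both paths have the same order in A, the concentration cancels and S_{R/S} = k_R/k_S = (A_R/A_S)·exp[(E_S−E_R)/(RT)].
(E_S−E_R)/(RT) = (129−61.6)×10³/(8.314×592) = 67400/4922 = 13.69.
k_R/k_S = (8.94×10^9/4.77×10^14)·exp(13.69) = 1.874×10^-5 × 8.855×10^5 = 16.6.
Since E_R < E_S, lowering the temperature improves selectivity toward R.

16.6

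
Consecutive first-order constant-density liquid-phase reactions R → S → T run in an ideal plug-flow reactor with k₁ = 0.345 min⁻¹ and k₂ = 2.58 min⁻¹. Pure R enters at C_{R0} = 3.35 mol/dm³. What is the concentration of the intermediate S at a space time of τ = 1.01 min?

0.327 mol/dm³

Solving the coupled first-order balances gives C_S(τ) = [k₁/(k₂−k₁)]·C_{R0}·(e^(−k₁τ) − e^(−k₂τ)).
e^(−k₁τ) = e^(−0.345×1.01) = e^(−0.3484) = 0.7058; e^(−k₂τ) = e^(−2.606) = 0.07384.
C_S = 0.345×3.35/(2.58−0.345) × (0.7058−0.07384) = 0.5171×0.6319 = 0.3268 mol/dm³.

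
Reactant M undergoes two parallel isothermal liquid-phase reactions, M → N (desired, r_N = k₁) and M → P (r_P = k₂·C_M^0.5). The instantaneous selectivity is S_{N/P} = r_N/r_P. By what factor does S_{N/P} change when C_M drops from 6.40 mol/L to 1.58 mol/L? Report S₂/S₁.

2.01

S_{N/P} = (k₁/k₂)·C_M^-0.5, so S₂/S₁ = (C_{M,2}/C_{M,1})^-0.5.
= (1.58/6.40)^(-0.5) = (0.2469)^(-0.5) = 2.01.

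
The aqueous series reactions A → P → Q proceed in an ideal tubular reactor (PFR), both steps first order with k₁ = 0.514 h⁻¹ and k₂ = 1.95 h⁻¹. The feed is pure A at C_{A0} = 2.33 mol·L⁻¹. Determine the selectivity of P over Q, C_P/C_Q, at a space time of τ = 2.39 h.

0.167

Solving the coupled first-order balances gives C_P(τ) = [k₁/(k₂−k₁)]·C_{A0}·(e^(−k₁τ) − e^(−k₂τ)).
e^(−k₁τ) = e^(−0.514×2.39) = e^(−1.228) = 0.2927; e^(−k₂τ) = e^(−4.660) = 0.009462.
C_P = 0.514×2.33/(1.95−0.514) × (0.2927−0.009462) = 0.8340×0.2833 = 0.2363 mol·L⁻¹.
C_A = C_{A0}e^(−k₁τ) = 0.6821 mol·L⁻¹, so C_Q = C_{A0}−C_A−C_P = 1.412 mol·L⁻¹; C_P/C_Q = 0.167.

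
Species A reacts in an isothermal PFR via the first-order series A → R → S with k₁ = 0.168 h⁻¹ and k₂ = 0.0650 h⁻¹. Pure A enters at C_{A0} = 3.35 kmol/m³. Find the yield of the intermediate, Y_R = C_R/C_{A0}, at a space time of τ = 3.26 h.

For first-order series with pure A initially, C_R(τ) = k₁C_{A0}/(k₂−k₁)·(e^(−k₁τ) − e^(−k₂τ)).
e^(−k₁τ) = e^(−0.168×3.26) = e^(−0.5477) = 0.5783; e^(−k₂τ) = e^(−0.2119) = 0.8090.
C_R = 0.168×3.35/(0.0650−0.168) × (0.5783−0.8090) = (-5.464)×(-0.2308) = 1.261 kmol/m³.
Y_R = C_R/C_{A0} = 1.261/3.35 = 0.376.

0.376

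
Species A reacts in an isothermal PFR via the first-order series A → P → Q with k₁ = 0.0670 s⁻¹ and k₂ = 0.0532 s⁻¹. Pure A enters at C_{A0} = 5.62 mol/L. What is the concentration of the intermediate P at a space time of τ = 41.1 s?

The intermediate concentration in a first-order A→B→C sequence is C_P = k₁C_{A0}(e^(−k₁τ) − e^(−k₂τ))/(k₂−k₁).
e^(−k₁τ) = e^(−0.0670×41.1) = e^(−2.754) = 0.06369; e^(−k₂τ) = e^(−2.187) = 0.1123.
C_P = 0.0670×5.62/(0.0532−0.0670) × (0.06369−0.1123) = (-27.29)×(-0.04862) = 1.326 mol/L.

1.33 mol/L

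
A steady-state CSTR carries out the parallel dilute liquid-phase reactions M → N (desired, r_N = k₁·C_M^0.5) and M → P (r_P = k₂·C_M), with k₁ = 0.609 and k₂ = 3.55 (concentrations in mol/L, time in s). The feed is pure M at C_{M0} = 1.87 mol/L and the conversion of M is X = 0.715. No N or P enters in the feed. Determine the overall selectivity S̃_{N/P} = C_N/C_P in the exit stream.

0.235

Exit C_M = C_{M0}(1−X) = 1.87×0.285 = 0.5330 mol/L.
A CSTR operates uniformly at the exit composition, giving r_N = 0.4446 and r_P = 1.892 (each k·C_M^n at C_M = 0.5330).
Overall selectivity = C_N/C_P = r_Nτ/(r_Pτ) = r_N/r_P = 0.235.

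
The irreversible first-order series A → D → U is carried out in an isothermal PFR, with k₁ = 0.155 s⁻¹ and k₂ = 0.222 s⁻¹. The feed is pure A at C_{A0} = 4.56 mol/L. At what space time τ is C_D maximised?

For first-order series the maximum of C_D occurs at τ_opt = ln(k₂/k₁)/(k₂−k₁).
= ln(0.222/0.155)/(0.222−0.155) = ln(1.432)/0.06700 = 0.3593/0.06700 = 5.36 s.

5.36 s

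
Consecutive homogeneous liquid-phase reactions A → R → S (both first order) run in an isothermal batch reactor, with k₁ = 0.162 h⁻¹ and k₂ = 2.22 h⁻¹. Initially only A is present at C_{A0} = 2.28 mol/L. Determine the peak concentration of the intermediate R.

At the optimum, C_{R,max}/C_{A0} = (k₁/k₂)^[k₂/(k₂−k₁)].
= (0.162/2.22)^(2.22/(2.22−0.162)) = (0.07297)^(1.079) = 0.05938.
C_{R,max} = 0.05938×2.28 = 0.135 mol/L.

0.135 mol/L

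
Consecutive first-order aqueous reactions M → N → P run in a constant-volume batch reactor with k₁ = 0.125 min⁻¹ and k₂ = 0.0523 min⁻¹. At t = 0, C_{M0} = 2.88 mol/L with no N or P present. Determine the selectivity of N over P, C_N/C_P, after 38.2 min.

The intermediate concentration in a first-order A→B→C sequence is C_N = k₁C_{M0}(e^(−k₁t) − e^(−k₂t))/(k₂−k₁).
e^(−k₁t) = e^(−0.125×38.2) = e^(−4.775) = 0.008438; e^(−k₂t) = e^(−1.998) = 0.1356.
C_N = 0.125×2.88/(0.0523−0.125) × (0.008438−0.1356) = (-4.952)×(-0.1272) = 0.6298 mol/L.
C_M = C_{M0}e^(−k₁t) = 0.02430 mol/L, so C_P = C_{M0}−C_M−C_N = 2.226 mol/L; C_N/C_P = 0.283.

0.283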